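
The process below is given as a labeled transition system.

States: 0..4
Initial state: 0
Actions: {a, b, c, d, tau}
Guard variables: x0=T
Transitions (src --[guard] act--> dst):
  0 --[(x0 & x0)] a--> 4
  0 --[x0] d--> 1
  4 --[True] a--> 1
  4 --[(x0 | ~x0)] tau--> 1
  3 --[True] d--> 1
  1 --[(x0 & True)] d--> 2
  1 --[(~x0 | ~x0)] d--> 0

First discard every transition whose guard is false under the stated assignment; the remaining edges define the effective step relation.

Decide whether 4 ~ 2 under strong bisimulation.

Answer: NOT BISIMILAR

Working:
Bisimulation quotient by refinement:
  P[0] = {{0,1,2,3,4}}
  P[1] = {{0},{1,3},{2},{4}}
  P[2] = {{0},{1},{2},{3},{4}}
5 equivalence class(es) (converged in 3)
class of 4: {4}; class of 2: {2}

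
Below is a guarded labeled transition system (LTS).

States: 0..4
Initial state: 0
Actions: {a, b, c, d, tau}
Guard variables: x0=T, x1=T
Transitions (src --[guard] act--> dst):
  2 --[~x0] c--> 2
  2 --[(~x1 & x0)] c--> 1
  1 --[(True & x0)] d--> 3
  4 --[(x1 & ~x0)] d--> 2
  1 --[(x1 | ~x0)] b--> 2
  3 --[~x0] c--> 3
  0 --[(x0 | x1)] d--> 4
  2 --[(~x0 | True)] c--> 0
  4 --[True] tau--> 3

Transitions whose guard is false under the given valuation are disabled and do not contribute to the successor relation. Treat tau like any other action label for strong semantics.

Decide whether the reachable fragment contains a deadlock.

Reach set: {0,3,4}
  0: d→4  [1 exit(s)]
  3: ∅  [no exit]
  4: tau→3  [1 exit(s)]
trace reaching 3: d·tau

Answer: DEADLOCK at state 3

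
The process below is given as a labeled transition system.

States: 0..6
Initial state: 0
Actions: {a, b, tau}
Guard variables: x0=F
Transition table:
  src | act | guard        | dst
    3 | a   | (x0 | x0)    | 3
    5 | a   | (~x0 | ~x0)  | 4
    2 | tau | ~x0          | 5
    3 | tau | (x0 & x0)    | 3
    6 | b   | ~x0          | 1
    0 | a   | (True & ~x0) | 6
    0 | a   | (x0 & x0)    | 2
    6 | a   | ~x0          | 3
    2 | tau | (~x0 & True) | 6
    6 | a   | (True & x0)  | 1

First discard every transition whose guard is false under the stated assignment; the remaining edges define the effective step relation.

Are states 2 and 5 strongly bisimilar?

Answer: NOT BISIMILAR

Working:
Refine partition for ~:
  round 0: {{0,1,2,3,4,5,6}}
  round 1: {{0,5},{1,3,4},{2},{6}}
  round 2: {{0},{1,3,4},{2},{5},{6}}
5 equivalence class(es) (converged in 3)
2∈{2}, 5∈{5}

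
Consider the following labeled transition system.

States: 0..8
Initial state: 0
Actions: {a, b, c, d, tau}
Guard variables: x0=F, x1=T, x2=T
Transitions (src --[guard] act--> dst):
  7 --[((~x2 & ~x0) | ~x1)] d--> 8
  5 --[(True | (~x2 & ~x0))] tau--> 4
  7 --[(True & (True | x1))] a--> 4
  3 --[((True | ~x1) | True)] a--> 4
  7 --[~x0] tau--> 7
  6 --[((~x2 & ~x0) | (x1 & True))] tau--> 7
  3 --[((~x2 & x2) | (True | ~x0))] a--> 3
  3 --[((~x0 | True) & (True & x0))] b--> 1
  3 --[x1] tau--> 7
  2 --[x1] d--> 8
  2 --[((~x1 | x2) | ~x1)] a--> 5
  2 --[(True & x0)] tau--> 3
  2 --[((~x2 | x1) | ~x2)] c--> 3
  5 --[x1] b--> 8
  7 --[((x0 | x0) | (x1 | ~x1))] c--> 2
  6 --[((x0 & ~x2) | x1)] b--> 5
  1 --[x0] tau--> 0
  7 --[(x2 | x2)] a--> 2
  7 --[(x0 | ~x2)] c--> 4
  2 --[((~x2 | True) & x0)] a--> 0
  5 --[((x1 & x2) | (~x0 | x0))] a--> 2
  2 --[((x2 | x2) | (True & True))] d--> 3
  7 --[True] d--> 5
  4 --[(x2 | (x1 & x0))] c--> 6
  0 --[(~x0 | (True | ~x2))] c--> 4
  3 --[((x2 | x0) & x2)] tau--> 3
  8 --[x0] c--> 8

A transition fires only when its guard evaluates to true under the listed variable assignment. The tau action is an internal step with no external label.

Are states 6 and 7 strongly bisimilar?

Compute ~ classes (split until stable):
  round 0: {{0,1,2,3,4,5,6,7,8}}
  round 1: {{0,4},{1,8},{2},{3},{5},{6},{7}}
  round 2: {{0},{1,8},{2},{3},{4},{5},{6},{7}}
8 equivalence class(es) (converged in 3)
class of 6: {6}; class of 7: {7}

Answer: NOT BISIMILAR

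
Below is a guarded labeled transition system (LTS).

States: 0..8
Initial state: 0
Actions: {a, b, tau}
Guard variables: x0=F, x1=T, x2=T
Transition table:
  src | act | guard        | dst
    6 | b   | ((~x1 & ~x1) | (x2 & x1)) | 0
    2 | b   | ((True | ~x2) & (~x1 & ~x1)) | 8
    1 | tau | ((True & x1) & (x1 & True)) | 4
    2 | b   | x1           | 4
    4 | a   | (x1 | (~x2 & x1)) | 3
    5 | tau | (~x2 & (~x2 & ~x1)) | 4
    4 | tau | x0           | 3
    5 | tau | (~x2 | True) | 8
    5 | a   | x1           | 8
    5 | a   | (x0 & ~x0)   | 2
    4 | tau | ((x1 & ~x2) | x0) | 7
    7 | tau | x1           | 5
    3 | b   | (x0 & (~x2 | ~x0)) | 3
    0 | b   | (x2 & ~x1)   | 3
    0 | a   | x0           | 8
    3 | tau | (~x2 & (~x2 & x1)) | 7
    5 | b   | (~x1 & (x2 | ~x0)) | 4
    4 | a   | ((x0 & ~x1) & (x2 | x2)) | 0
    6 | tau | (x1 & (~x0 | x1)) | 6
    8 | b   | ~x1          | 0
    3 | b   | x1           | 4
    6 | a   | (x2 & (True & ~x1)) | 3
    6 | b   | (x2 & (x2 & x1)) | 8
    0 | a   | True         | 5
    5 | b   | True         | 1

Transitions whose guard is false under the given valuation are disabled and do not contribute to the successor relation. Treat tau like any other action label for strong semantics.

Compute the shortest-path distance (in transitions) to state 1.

Breadth-first toward 1:
  Layer 0: {0}
  Layer 1: {5}
  Layer 2: {1,8}
first hit 1 at d=2 via a·b

Answer: 2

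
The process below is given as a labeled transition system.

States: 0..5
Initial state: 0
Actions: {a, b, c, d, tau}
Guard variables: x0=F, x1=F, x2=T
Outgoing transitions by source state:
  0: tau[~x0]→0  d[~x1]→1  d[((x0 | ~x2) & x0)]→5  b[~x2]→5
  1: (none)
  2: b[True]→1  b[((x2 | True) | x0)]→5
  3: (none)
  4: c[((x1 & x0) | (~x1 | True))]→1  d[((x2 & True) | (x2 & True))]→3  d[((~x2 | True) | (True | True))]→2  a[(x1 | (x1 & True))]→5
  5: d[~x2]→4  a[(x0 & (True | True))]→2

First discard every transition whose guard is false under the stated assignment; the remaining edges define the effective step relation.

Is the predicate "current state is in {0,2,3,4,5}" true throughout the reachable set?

Inv-set: {0,2,3,4,5}
Reachable = {0,1}
  0: ✓
  1: VIOLATES
witness against invariant: d → 1

Answer: INVARIANT VIOLATED at state 1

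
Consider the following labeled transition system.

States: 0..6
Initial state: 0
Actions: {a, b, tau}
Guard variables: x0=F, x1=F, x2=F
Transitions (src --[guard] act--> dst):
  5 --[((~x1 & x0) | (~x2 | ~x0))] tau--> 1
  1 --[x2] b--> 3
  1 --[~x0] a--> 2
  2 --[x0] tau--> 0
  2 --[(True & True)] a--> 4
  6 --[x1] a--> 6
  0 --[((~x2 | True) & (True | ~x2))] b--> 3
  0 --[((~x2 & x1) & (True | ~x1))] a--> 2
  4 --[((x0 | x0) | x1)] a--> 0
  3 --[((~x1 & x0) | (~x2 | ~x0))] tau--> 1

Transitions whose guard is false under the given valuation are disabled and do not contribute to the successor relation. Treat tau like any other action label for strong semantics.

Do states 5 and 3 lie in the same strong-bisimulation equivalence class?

Answer: BISIMILAR

Analysis:
Refine partition for ~:
  π0 = {{0,1,2,3,4,5,6}}
  π1 = {{0},{1,2},{3,5},{4,6}}
  π2 = {{0},{1},{2},{3,5},{4,6}}
Fixed point at round 3; 5 class(es).
class of 5: {3,5}; class of 3: {3,5}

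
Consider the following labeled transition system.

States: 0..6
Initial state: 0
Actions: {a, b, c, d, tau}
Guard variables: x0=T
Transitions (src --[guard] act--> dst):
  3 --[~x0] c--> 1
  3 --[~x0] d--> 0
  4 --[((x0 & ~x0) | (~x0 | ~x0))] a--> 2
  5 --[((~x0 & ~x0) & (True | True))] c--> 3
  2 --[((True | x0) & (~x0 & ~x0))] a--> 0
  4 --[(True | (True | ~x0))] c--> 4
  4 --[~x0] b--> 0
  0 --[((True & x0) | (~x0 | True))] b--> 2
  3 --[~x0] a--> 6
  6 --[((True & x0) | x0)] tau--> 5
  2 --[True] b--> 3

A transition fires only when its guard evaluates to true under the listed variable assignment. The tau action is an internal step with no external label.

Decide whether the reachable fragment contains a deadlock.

R = {0,2,3}
  0: b→2  [1 out]
  2: b→3  [1 out]
  3: ∅  [deadlock]
Path to 3: b·b

Answer: DEADLOCK at state 3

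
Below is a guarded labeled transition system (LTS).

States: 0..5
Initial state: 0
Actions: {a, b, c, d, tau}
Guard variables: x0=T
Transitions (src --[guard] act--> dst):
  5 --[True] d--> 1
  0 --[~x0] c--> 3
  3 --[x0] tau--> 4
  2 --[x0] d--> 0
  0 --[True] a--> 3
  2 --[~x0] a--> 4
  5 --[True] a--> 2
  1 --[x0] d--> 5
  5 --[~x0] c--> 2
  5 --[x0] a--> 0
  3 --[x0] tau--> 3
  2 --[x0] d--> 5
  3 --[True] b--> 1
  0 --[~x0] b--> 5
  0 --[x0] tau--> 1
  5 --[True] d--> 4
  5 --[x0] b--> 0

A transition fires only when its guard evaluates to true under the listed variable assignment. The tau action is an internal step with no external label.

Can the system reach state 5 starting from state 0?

Answer: REACHABLE

Analysis:
13 transition(s) survive guard evaluation.
Layer 0: {0}
Layer 1: {1,3}  total {0,1,3}
Layer 2: {4,5}  total {0,1,3,4,5}
Layer 3: {2}  total {0,1,2,3,4,5}
Reach set: {0,1,2,3,4,5}
witness 5: tau·d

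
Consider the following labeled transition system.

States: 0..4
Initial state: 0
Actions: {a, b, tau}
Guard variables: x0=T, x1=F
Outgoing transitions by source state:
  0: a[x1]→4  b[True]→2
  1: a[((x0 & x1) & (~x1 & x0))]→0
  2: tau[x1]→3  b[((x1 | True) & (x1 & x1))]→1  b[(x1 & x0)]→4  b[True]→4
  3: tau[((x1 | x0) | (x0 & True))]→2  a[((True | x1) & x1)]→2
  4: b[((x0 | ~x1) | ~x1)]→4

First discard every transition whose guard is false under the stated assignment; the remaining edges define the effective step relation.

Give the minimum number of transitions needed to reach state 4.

Breadth-first toward 4:
  depth 0: {0}
  depth 1: {2}
  depth 2: {4}
depth(4)=2, e.g. b·b

Answer: 2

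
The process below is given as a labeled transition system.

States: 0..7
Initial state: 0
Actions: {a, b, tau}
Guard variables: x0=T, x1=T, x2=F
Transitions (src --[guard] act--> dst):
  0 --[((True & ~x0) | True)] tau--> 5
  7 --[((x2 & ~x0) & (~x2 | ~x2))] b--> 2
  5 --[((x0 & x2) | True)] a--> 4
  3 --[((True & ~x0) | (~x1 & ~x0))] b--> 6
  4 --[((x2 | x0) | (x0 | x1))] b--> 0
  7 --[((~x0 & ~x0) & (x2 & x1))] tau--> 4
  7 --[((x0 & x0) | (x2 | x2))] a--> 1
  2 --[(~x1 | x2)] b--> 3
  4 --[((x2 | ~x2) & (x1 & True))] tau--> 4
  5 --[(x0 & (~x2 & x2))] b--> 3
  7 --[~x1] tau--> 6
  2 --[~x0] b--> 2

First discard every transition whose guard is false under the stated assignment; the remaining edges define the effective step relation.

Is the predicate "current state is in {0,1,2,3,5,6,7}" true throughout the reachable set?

Answer: INVARIANT VIOLATED at state 4

Analysis:
Allowed set {0,1,2,3,5,6,7}
Reachable = {0,4,5}
  0: safe
  4: VIOLATES
  5: safe
counterexample path to 4: tau·a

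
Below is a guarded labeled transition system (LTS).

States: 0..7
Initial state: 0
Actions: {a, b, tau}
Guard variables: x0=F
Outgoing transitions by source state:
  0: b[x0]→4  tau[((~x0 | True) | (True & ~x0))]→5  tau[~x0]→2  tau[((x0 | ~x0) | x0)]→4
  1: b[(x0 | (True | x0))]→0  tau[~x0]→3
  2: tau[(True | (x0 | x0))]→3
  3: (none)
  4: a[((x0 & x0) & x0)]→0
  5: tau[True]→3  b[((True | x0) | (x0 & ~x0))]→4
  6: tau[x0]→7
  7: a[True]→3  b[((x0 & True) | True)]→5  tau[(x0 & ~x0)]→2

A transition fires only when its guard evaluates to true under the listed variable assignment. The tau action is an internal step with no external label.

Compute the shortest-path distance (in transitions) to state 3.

Answer: 2

Analysis:
Layered search for 3:
  L0 = {0}
  L1 = {2,4,5}
  L2 = {3}
first hit 3 at d=2 via tau·tau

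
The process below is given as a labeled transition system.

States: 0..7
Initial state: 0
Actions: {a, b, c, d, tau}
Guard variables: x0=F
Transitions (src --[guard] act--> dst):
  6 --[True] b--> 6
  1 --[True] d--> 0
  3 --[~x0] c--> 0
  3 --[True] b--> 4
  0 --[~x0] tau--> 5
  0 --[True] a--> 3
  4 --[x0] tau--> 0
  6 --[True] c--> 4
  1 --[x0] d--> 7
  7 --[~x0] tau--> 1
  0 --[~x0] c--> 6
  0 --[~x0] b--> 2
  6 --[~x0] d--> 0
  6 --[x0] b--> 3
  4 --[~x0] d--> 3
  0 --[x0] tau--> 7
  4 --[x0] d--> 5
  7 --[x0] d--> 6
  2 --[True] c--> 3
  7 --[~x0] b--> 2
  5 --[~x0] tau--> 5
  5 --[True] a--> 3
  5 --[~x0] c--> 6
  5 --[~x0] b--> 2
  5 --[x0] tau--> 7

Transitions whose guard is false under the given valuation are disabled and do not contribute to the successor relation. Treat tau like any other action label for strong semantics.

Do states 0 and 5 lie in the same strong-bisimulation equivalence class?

Answer: BISIMILAR

Analysis:
Refine partition for ~:
  round 0: {{0,1,2,3,4,5,6,7}}
  round 1: {{0,5},{1,4},{2},{3},{6},{7}}
  round 2: {{0,5},{1},{2},{3},{4},{6},{7}}
7 equivalence class(es) (converged in 3)
class of 0: {0,5}; class of 5: {0,5}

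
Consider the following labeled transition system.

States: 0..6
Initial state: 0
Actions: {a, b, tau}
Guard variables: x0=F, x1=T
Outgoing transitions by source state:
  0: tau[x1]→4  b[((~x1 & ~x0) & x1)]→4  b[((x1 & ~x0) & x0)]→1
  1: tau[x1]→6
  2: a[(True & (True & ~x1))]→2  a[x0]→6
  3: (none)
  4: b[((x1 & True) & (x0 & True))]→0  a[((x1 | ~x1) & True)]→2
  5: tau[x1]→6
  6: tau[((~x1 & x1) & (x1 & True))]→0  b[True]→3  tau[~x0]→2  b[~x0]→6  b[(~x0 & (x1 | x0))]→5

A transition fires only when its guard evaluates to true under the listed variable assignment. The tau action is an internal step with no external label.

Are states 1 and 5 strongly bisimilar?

Answer: BISIMILAR

Trace:
Bisimulation quotient by refinement:
  round 0: {{0,1,2,3,4,5,6}}
  round 1: {{0,1,5},{2,3},{4},{6}}
  round 2: {{0},{1,5},{2,3},{4},{6}}
5 equivalence class(es) (converged in 3)
class of 1: {1,5}; class of 5: {1,5}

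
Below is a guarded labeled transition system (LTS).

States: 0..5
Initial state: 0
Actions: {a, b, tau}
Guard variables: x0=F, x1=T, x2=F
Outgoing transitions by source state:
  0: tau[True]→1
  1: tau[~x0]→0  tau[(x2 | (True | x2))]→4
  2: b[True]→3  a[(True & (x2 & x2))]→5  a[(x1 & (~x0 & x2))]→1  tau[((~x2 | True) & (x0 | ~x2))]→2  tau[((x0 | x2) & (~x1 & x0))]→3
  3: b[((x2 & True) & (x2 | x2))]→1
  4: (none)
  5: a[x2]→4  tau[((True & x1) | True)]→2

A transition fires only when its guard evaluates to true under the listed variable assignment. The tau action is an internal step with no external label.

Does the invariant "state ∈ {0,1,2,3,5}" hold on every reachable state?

Answer: INVARIANT VIOLATED at state 4

Analysis:
Safe = {0,1,2,3,5}
Reachable = {0,1,4}
  0: safe
  1: safe
  4: outside
reach 4 via tau·tau — violates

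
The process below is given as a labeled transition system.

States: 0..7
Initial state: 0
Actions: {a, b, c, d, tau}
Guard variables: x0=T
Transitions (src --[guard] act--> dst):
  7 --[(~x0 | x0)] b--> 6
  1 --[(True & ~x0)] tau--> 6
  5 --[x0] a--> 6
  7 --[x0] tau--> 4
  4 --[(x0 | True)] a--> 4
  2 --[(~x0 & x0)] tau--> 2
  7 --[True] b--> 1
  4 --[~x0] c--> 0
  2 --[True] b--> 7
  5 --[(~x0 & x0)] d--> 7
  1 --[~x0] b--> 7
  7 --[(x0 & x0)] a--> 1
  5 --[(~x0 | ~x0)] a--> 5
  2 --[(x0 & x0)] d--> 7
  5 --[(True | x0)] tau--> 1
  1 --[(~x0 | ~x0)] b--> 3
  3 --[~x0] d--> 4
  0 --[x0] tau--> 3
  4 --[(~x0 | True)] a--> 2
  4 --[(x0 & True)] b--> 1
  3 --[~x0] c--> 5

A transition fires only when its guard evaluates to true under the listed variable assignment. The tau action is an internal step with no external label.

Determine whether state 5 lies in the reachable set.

Guard filter leaves 12 enabled edge(s).
depth 0: {0}
depth 1: {3}  cumulative {0,3}
Reachable = {0,3}

Answer: UNREACHABLE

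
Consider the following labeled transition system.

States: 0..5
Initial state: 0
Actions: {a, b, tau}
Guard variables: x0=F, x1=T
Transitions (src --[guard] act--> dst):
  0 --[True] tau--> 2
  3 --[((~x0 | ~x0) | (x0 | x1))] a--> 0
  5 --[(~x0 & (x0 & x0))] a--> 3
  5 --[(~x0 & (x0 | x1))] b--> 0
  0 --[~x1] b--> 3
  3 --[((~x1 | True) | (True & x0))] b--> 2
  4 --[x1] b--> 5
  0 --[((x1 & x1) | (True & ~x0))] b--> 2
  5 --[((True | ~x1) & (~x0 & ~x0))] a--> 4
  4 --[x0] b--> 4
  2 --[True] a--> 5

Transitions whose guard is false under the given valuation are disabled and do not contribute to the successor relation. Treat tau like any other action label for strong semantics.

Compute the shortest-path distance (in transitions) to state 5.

Answer: 2

Analysis:
BFS to 5:
  Layer 0: {0}
  Layer 1: {2}
  Layer 2: {5}
first hit 5 at d=2 via b·a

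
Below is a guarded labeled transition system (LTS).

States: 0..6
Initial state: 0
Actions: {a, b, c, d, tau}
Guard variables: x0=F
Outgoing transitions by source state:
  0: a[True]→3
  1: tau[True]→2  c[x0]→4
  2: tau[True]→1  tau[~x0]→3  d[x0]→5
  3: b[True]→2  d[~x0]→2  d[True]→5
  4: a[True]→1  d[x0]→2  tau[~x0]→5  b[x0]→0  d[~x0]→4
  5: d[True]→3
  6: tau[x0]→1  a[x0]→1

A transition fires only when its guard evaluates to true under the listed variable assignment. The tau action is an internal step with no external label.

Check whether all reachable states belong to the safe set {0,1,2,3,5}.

Answer: INVARIANT HOLDS

Analysis:
Inv-set: {0,1,2,3,5}
R = {0,1,2,3,5}
  0: ✓
  1: ✓
  2: ✓
  3: ✓
  5: ✓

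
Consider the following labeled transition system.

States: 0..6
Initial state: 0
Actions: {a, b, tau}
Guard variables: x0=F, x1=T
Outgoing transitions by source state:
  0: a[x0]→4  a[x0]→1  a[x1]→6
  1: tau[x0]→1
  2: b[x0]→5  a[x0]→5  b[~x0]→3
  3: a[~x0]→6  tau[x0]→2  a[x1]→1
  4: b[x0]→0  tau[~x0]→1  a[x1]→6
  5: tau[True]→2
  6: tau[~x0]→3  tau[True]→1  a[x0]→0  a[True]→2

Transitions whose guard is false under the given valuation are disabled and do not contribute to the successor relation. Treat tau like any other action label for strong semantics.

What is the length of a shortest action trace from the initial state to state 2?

BFS to 2:
  Layer 0: {0}
  Layer 1: {6}
  Layer 2: {1,2,3}
depth(2)=2, e.g. a·a

Answer: 2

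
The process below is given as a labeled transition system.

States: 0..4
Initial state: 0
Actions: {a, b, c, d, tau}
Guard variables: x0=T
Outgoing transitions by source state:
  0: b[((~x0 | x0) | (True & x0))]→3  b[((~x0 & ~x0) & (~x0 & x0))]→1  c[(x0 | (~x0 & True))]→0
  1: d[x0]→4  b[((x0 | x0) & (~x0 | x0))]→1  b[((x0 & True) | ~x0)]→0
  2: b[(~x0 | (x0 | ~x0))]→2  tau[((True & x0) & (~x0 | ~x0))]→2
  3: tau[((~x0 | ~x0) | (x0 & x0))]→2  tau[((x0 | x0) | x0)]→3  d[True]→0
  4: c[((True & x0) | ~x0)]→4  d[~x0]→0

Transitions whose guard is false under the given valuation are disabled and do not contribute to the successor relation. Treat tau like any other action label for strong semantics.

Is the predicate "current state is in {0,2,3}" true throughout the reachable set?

Answer: INVARIANT HOLDS

Trace:
Inv-set: {0,2,3}
R = {0,2,3}
  0: ✓
  2: ✓
  3: ✓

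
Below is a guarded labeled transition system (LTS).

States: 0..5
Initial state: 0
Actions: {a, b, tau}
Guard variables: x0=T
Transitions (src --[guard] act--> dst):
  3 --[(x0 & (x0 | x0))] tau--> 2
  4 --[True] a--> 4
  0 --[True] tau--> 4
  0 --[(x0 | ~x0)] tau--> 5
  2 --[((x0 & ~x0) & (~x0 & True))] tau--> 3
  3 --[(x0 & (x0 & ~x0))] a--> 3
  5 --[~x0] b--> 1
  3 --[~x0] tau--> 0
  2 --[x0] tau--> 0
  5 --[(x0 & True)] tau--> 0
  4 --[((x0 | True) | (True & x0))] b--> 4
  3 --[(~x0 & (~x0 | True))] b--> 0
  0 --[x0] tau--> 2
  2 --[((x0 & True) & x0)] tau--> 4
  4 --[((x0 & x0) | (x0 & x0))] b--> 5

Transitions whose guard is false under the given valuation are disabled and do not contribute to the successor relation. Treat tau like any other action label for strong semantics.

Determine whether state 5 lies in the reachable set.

After dropping false guards: 10 live edges.
depth 0: {0}
depth 1: {2,4,5}  now seen {0,2,4,5}
Reach set: {0,2,4,5}
witness 5: tau

Answer: REACHABLE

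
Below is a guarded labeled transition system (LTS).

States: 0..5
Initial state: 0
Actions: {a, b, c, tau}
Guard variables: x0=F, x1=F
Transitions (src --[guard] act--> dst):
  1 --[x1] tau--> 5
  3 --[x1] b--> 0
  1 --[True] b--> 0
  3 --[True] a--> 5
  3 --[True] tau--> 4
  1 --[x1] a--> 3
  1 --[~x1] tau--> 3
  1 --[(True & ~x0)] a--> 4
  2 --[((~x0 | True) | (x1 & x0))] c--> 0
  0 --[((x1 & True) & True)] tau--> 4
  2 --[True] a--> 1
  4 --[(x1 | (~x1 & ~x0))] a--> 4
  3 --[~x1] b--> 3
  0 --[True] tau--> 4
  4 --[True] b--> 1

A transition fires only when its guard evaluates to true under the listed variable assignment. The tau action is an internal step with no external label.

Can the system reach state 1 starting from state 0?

Answer: REACHABLE

Analysis:
11 transition(s) survive guard evaluation.
Layer 0: {0}
Layer 1: {4}  total {0,4}
Layer 2: {1}  total {0,1,4}
Layer 3: {3}  total {0,1,3,4}
Layer 4: {5}  total {0,1,3,4,5}
Reach set: {0,1,3,4,5}
trace reaching 1: tau·b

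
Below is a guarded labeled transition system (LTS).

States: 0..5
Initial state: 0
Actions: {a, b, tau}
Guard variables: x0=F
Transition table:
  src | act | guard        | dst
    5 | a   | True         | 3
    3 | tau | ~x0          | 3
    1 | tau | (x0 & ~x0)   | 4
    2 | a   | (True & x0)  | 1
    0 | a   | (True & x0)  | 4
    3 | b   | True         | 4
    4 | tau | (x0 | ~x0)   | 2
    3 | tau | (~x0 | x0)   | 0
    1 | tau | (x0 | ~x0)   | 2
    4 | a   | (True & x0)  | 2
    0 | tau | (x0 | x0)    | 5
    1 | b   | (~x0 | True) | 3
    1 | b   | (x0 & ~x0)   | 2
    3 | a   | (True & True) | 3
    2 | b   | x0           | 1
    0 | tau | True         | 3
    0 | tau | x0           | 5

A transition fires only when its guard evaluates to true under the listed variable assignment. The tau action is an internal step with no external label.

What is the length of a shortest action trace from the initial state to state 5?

Answer: UNREACHABLE

Analysis:
Layered search for 5:
  depth 0: {0}
  depth 1: {3}
  depth 2: {4}
  depth 3: {2}
5 never appears.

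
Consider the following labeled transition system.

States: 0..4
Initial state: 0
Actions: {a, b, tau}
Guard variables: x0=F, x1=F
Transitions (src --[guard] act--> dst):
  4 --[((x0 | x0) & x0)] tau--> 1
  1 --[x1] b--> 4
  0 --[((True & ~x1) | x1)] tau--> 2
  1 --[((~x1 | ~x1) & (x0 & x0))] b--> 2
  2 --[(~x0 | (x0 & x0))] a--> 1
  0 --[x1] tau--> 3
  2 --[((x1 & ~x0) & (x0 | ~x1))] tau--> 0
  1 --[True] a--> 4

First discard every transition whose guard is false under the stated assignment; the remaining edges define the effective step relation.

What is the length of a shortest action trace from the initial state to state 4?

Breadth-first toward 4:
  depth 0: {0}
  depth 1: {2}
  depth 2: {1}
  depth 3: {4}
first hit 4 at d=3 via tau·a·a

Answer: 3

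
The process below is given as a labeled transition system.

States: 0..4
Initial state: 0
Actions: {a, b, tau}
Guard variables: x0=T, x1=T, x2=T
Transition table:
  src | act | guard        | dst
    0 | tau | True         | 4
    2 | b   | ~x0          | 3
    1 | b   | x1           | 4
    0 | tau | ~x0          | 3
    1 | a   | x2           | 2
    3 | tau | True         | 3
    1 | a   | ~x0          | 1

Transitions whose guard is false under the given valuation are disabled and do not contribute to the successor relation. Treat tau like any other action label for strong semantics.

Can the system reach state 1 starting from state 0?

After dropping false guards: 4 live edges.
depth 0: {0}
depth 1: {4}  cumulative {0,4}
Reach set: {0,4}

Answer: UNREACHABLE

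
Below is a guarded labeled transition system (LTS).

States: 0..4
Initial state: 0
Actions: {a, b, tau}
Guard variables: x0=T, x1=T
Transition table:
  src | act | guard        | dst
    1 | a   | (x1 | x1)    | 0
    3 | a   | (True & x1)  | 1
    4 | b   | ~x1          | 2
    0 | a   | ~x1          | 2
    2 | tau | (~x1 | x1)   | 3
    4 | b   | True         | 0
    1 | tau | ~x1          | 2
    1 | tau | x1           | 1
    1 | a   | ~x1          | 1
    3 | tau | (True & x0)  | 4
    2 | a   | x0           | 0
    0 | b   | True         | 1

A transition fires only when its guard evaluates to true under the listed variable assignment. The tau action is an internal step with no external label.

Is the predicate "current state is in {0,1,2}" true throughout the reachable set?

Answer: INVARIANT HOLDS

Trace:
Allowed set {0,1,2}
Reach set: {0,1}
  0: safe
  1: safe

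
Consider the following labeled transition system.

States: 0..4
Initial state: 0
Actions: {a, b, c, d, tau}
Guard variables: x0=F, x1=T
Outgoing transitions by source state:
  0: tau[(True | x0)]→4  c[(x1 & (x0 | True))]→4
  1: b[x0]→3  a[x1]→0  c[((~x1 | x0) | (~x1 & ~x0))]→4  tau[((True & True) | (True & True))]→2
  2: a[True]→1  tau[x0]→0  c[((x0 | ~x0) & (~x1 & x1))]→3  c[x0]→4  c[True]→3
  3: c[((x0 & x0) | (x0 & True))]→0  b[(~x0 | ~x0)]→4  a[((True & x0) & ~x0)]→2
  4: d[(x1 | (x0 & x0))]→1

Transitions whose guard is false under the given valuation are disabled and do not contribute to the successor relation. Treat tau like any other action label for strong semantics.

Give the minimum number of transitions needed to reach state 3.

Layered search for 3:
  L0 = {0}
  L1 = {4}
  L2 = {1}
  L3 = {2}
  L4 = {3}
3 enters at depth 4; path c·d·tau·c

Answer: 4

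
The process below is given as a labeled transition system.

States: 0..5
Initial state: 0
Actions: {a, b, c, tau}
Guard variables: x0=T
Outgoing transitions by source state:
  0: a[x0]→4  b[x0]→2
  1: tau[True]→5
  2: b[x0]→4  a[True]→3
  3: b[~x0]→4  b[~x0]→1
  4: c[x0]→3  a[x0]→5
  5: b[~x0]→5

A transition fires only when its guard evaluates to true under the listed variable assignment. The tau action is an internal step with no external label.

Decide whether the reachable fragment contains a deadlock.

R = {0,2,3,4,5}
  0: a→4  b→2  [2 exit(s)]
  2: a→3  b→4  [2 exit(s)]
  3: ∅  [no exit]
  4: a→5  c→3  [2 exit(s)]
  5: ∅  [no exit]
Path to 3: a·c

Answer: DEADLOCK at state 3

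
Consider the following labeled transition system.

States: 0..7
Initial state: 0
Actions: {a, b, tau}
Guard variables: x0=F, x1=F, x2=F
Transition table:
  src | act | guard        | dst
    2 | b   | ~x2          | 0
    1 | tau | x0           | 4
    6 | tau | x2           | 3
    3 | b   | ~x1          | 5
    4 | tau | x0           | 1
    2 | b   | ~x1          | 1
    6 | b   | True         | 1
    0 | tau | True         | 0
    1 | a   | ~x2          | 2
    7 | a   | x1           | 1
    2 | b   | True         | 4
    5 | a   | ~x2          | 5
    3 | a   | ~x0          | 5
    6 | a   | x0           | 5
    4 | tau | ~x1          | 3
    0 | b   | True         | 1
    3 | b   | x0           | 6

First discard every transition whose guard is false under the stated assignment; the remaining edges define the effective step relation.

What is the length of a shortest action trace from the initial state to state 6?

Answer: UNREACHABLE

Analysis:
BFS to 6:
  Layer 0: {0}
  Layer 1: {1}
  Layer 2: {2}
  Layer 3: {4}
  Layer 4: {3}
  Layer 5: {5}
6 never appears.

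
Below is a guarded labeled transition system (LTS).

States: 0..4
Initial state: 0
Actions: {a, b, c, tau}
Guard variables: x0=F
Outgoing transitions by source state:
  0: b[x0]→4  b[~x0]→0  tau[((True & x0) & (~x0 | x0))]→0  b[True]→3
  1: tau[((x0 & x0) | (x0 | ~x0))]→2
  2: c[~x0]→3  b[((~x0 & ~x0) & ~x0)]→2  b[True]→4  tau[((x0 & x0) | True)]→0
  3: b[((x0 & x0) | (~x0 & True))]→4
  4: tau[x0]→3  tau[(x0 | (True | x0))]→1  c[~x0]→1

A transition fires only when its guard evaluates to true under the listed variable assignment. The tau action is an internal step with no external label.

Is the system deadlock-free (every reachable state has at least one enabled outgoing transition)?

Reach set: {0,1,2,3,4}
  0: b→0  b→3  [2 exit(s)]
  1: tau→2  [1 exit(s)]
  2: b→2  b→4  c→3  tau→0  [4 exit(s)]
  3: b→4  [1 exit(s)]
  4: c→1  tau→1  [2 exit(s)]

Answer: DEADLOCK-FREE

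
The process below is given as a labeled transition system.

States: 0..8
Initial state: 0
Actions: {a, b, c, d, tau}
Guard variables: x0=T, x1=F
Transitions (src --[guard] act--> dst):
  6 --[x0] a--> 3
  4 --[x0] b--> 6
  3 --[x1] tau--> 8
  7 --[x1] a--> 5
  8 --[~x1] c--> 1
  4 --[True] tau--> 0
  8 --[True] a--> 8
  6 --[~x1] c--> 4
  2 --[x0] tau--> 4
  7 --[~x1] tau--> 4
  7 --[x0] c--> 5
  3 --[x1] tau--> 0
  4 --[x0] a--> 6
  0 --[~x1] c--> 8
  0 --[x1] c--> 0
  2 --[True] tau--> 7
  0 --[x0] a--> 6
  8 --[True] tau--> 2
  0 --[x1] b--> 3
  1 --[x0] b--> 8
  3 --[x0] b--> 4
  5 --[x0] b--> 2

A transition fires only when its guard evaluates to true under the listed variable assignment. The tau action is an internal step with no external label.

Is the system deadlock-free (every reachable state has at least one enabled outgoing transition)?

Reachable = {0,1,2,3,4,5,6,7,8}
  0: a→6  c→8  [deg 2]
  1: b→8  [deg 1]
  2: tau→4  tau→7  [deg 2]
  3: b→4  [deg 1]
  4: a→6  b→6  tau→0  [deg 3]
  5: b→2  [deg 1]
  6: a→3  c→4  [deg 2]
  7: c→5  tau→4  [deg 2]
  8: a→8  c→1  tau→2  [deg 3]

Answer: DEADLOCK-FREE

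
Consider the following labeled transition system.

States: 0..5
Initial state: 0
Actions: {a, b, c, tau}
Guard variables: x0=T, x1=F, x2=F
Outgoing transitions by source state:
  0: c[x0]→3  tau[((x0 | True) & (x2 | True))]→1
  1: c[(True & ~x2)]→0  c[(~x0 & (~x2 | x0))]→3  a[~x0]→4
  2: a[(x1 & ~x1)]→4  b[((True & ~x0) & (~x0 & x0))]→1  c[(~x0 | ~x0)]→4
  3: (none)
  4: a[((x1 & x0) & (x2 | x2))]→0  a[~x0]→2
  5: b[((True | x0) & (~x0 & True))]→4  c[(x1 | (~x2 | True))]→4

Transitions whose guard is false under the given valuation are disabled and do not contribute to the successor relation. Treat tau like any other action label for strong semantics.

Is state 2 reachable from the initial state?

Answer: UNREACHABLE

Trace:
Guard filter leaves 4 enabled edge(s).
L0 = {0}
L1 = {1,3}  now seen {0,1,3}
Reach set: {0,1,3}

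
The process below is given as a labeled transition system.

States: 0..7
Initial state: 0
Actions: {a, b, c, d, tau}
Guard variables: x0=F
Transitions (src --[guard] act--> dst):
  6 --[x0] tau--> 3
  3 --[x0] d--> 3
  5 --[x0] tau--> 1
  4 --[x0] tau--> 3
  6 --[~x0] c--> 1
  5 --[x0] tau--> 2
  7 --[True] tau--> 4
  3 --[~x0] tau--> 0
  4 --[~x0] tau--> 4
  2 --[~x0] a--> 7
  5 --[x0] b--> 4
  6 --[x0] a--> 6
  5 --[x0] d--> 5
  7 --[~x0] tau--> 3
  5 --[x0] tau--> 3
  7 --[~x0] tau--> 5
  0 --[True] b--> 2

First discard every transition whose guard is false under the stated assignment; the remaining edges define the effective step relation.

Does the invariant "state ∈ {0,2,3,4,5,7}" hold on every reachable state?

Allowed set {0,2,3,4,5,7}
Reach set: {0,2,3,4,5,7}
  0: safe
  2: safe
  3: safe
  4: safe
  5: safe
  7: safe

Answer: INVARIANT HOLDS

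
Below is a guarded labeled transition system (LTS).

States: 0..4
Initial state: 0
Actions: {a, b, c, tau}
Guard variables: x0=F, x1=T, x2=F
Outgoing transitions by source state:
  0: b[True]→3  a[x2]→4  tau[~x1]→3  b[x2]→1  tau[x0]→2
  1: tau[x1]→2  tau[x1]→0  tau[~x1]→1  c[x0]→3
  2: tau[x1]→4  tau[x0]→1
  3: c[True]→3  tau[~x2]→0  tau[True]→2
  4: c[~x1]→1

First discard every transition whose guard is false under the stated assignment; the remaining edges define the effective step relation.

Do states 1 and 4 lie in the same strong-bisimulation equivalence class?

Compute ~ classes (split until stable):
  round 0: {{0,1,2,3,4}}
  round 1: {{0},{1,2},{3},{4}}
  round 2: {{0},{1},{2},{3},{4}}
5 equivalence class(es) (converged in 3)
1∈{1}, 4∈{4}

Answer: NOT BISIMILAR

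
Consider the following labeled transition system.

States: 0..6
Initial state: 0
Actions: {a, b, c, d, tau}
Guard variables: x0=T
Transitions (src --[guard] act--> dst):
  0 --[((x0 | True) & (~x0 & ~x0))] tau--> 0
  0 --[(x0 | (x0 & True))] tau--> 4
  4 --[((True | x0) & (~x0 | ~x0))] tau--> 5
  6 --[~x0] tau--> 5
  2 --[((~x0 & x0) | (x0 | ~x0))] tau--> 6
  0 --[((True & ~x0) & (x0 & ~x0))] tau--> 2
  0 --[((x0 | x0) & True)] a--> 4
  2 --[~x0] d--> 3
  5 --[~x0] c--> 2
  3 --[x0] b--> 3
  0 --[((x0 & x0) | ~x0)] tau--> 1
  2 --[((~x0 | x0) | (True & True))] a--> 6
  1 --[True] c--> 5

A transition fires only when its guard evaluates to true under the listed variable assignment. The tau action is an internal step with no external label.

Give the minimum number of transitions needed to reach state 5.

Answer: 2

Trace:
Layered search for 5:
  depth 0: {0}
  depth 1: {1,4}
  depth 2: {5}
depth(5)=2, e.g. tau·c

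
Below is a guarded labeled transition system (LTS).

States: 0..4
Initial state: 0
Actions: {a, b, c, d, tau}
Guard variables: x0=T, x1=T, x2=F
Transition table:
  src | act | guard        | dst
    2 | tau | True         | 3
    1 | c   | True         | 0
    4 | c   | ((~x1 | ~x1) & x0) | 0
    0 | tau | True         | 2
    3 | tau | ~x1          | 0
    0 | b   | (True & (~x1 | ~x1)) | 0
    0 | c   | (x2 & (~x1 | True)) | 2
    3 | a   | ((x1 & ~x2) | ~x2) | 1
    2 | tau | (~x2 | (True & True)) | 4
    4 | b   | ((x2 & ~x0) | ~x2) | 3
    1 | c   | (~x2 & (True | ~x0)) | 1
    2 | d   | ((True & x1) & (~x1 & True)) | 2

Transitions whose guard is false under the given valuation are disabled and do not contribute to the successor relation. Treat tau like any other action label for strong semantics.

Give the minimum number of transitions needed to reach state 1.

Breadth-first toward 1:
  L0 = {0}
  L1 = {2}
  L2 = {3,4}
  L3 = {1}
depth(1)=3, e.g. tau·tau·a

Answer: 3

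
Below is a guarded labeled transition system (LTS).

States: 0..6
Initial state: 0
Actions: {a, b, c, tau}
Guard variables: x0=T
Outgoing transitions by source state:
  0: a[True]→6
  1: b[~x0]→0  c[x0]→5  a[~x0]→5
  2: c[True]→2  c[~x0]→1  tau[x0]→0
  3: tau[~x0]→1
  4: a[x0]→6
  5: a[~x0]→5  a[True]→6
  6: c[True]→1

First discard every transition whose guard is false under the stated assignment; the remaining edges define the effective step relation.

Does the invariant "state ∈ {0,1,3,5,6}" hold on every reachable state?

Answer: INVARIANT HOLDS

Trace:
Allowed set {0,1,3,5,6}
Reachable = {0,1,5,6}
  0: safe
  1: safe
  5: safe
  6: safe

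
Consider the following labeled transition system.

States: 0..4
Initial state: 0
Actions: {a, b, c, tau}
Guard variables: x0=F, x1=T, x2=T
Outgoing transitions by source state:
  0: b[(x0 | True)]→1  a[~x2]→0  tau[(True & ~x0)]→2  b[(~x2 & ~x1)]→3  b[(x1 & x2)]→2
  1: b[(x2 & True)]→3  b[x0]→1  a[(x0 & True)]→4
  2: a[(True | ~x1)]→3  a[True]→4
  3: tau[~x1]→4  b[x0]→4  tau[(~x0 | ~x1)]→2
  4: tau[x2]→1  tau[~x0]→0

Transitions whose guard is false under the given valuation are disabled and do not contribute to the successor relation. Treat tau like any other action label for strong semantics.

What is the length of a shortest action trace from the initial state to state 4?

Answer: 2

Working:
Breadth-first toward 4:
  depth 0: {0}
  depth 1: {1,2}
  depth 2: {3,4}
4 enters at depth 2; path b·a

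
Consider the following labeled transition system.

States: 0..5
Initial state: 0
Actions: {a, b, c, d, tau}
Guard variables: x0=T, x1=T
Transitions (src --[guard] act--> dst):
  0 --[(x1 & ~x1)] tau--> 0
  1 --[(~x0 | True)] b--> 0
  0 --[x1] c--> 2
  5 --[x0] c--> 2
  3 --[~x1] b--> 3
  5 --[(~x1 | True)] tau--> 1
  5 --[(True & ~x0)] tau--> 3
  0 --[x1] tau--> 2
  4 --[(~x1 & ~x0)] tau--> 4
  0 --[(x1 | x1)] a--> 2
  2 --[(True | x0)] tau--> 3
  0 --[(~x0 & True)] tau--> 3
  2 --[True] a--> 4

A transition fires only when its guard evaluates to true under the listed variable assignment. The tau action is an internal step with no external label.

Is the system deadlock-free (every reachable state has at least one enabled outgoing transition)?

Answer: DEADLOCK at state 3

Analysis:
Reachable = {0,2,3,4}
  0: a→2  c→2  tau→2  [deg 3]
  2: a→4  tau→3  [deg 2]
  3: ∅  [no exit]
  4: ∅  [no exit]
witness 3: c·tau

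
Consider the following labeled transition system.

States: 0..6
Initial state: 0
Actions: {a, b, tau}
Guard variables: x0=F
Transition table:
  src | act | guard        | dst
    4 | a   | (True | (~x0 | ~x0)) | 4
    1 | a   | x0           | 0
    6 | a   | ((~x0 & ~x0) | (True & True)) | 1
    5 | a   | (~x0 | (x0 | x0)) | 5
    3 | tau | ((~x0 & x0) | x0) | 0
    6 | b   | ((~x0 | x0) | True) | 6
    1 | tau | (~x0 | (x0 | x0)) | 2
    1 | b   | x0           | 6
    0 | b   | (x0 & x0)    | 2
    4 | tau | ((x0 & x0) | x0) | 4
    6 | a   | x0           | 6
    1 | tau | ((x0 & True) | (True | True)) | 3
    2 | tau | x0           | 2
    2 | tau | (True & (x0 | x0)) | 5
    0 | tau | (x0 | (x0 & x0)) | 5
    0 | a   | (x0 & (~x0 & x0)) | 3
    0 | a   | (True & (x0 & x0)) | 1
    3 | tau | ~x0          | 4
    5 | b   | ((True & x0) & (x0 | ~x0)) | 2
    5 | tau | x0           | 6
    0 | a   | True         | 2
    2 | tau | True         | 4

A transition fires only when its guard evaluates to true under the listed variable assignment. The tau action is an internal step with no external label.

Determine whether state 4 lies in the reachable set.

After dropping false guards: 9 live edges.
depth 0: {0}
depth 1: {2}  now seen {0,2}
depth 2: {4}  now seen {0,2,4}
Reachable = {0,2,4}
trace reaching 4: a·tau

Answer: REACHABLE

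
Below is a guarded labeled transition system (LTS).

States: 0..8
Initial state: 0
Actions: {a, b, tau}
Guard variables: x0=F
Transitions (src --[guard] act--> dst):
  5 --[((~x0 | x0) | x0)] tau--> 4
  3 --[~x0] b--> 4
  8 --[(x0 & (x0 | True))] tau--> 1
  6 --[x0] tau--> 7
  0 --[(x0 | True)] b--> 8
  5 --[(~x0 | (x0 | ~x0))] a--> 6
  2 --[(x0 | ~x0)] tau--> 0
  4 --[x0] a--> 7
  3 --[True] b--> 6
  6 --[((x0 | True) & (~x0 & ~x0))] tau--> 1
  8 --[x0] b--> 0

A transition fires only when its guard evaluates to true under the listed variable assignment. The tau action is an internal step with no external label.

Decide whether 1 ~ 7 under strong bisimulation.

Refine partition for ~:
  round 0: {{0,1,2,3,4,5,6,7,8}}
  round 1: {{0,3},{1,4,7,8},{2,6},{5}}
  round 2: {{0},{1,4,7,8},{2},{3},{5},{6}}
Fixed point at round 3; 6 class(es).
1∈{1,4,7,8}, 7∈{1,4,7,8}

Answer: BISIMILAR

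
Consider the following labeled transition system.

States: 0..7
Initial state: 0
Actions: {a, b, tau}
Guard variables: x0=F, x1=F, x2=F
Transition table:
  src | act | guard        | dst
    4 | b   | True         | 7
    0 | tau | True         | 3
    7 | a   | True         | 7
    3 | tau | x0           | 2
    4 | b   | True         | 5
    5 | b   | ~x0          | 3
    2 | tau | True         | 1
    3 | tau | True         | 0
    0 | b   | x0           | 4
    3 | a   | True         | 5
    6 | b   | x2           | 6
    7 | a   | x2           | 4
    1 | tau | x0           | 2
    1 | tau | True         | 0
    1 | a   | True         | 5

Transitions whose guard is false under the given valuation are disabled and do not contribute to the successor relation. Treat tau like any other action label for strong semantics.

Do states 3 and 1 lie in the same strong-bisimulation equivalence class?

Answer: BISIMILAR

Working:
Refine partition for ~:
  π0 = {{0,1,2,3,4,5,6,7}}
  π1 = {{0,2},{1,3},{4,5},{6},{7}}
  π2 = {{0,2},{1,3},{4},{5},{6},{7}}
6 equivalence class(es) (converged in 3)
class of 3: {1,3}; class of 1: {1,3}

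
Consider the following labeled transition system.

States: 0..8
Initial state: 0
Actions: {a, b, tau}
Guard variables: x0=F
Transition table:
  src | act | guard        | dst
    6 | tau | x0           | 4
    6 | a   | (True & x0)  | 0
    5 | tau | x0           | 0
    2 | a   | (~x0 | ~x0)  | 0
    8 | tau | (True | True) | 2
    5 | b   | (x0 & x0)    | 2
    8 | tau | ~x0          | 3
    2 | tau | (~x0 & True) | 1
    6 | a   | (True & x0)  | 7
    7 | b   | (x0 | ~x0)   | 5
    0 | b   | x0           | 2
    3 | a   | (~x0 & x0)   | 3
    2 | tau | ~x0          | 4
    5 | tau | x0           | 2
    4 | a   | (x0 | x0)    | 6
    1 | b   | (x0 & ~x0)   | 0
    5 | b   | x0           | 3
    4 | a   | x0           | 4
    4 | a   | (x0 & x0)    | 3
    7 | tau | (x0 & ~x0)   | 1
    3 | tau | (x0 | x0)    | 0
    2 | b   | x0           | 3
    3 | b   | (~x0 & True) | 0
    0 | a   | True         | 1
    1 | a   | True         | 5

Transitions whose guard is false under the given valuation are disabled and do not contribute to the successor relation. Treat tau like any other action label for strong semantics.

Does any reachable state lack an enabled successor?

R = {0,1,5}
  0: a→1  [1 exit(s)]
  1: a→5  [1 exit(s)]
  5: ∅  [no exit]
trace reaching 5: a·a

Answer: DEADLOCK at state 5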